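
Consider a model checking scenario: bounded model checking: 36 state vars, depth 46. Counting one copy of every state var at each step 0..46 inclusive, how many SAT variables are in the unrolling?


BMC unrolls to depth k, creating one copy of each state var for steps 0..k.
Step count = 46 + 1 = 47 (steps 0 through 46)
Vars per step = 36
Total = 36 * 47 = 1692

1692


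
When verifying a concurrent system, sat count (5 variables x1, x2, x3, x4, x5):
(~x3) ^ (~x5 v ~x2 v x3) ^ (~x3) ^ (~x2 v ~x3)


CNF with 4 clauses over 5 vars (32 assignments).
An assignment satisfies CNF iff every clause has >=1 true literal.
Check each row (bits = x1,x2,x3,x4,x5; clause T/F shown):
  row 0 [00000]: clauses=TTTT -> 1
  row 1 [00001]: clauses=TTTT -> 1
  row 2 [00010]: clauses=TTTT -> 1
  row 3 [00011]: clauses=TTTT -> 1
  row 4 [00100]: clauses=FTFT -> 0
  row 5 [00101]: clauses=FTFT -> 0
  row 6 [00110]: clauses=FTFT -> 0
  row 7 [00111]: clauses=FTFT -> 0
  row 8 [01000]: clauses=TTTT -> 1
  row 9 [01001]: clauses=TFTT -> 0
  row 10 [01010]: clauses=TTTT -> 1
  row 11 [01011]: clauses=TFTT -> 0
  row 12 [01100]: clauses=FTFF -> 0
  row 13 [01101]: clauses=FTFF -> 0
  row 14 [01110]: clauses=FTFF -> 0
  row 15 [01111]: clauses=FTFF -> 0
  row 16 [10000]: clauses=TTTT -> 1
  row 17 [10001]: clauses=TTTT -> 1
  row 18 [10010]: clauses=TTTT -> 1
  row 19 [10011]: clauses=TTTT -> 1
  row 20 [10100]: clauses=FTFT -> 0
  row 21 [10101]: clauses=FTFT -> 0
  row 22 [10110]: clauses=FTFT -> 0
  row 23 [10111]: clauses=FTFT -> 0
  row 24 [11000]: clauses=TTTT -> 1
  row 25 [11001]: clauses=TFTT -> 0
  row 26 [11010]: clauses=TTTT -> 1
  row 27 [11011]: clauses=TFTT -> 0
  row 28 [11100]: clauses=FTFF -> 0
  row 29 [11101]: clauses=FTFF -> 0
  row 30 [11110]: clauses=FTFF -> 0
  row 31 [11111]: clauses=FTFF -> 0
Full result column, 8 rows per line (x1,x2 fixed per line; x3,x4,x5 runs 000..111 left to right):
  rows 0-7 [x1,x2=00]: 11110000  (ones: 4)
  rows 8-15 [x1,x2=01]: 10100000  (ones: 2)
  rows 16-23 [x1,x2=10]: 11110000  (ones: 4)
  rows 24-31 [x1,x2=11]: 10100000  (ones: 2)
Satisfying assignments = 4+2+4+2 = 12

12


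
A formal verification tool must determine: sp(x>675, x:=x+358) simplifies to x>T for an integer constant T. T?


Formula: sp(P, x:=E) = exists old_x. (x = E[old_x/x]) AND P[old_x/x] (old_x is the value of x before the assignment; eliminate old_x by solving x = E[old_x/x] for old_x)
Step 1: Precondition P: x>675, i.e. old_x > 675
Step 2: Assignment gives x = old_x + 358, so old_x = x - 358
Step 3: Substitute into P: x - 358 > 675
Step 4: Simplify: x > 675+358 = 1033

1033


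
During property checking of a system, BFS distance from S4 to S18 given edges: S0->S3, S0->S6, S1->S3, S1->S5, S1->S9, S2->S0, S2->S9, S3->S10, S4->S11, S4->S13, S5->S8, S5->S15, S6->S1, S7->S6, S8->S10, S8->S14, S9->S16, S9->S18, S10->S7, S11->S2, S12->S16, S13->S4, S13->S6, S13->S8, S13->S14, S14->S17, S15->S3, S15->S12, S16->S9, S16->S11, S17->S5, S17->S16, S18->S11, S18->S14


BFS layer-by-layer from S4:
  dist 0: {S4}
  dist 1: {S11, S13}
  dist 2: {S2, S6, S8, S14}
  dist 3: {S0, S1, S9, S10, S17}
  dist 4: {S3, S5, S7, S16, S18}
  -> S18 reached at distance 4
Shortest path length = 4

4


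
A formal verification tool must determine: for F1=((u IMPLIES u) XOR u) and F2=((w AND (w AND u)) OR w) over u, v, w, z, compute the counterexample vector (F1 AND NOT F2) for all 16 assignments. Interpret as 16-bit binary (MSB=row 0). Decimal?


F1 = ((u IMPLIES u) XOR u)
F2 = ((w AND (w AND u)) OR w)
Counterexample to F1=>F2 is where F1=1 and F2=0.
Evaluate each row (bits = u,v,w,z, MSB first):
  row 0 [0000]: F1=1 F2=0 -> F1&~F2 -> 1
  row 1 [0001]: F1=1 F2=0 -> F1&~F2 -> 1
  row 2 [0010]: F1=1 F2=1 -> F1&~F2 -> 0
  row 3 [0011]: F1=1 F2=1 -> F1&~F2 -> 0
  row 4 [0100]: F1=1 F2=0 -> F1&~F2 -> 1
  row 5 [0101]: F1=1 F2=0 -> F1&~F2 -> 1
  row 6 [0110]: F1=1 F2=1 -> F1&~F2 -> 0
  row 7 [0111]: F1=1 F2=1 -> F1&~F2 -> 0
  row 8 [1000]: F1=0 F2=0 -> F1&~F2 -> 0
  row 9 [1001]: F1=0 F2=0 -> F1&~F2 -> 0
  row 10 [1010]: F1=0 F2=1 -> F1&~F2 -> 0
  row 11 [1011]: F1=0 F2=1 -> F1&~F2 -> 0
  row 12 [1100]: F1=0 F2=0 -> F1&~F2 -> 0
  row 13 [1101]: F1=0 F2=0 -> F1&~F2 -> 0
  row 14 [1110]: F1=0 F2=1 -> F1&~F2 -> 0
  row 15 [1111]: F1=0 F2=1 -> F1&~F2 -> 0
Full result column, 4 rows per line (u,v fixed per line; w,z runs 00..11 left to right):
  rows 0-3 [u,v=00]: 1100  = hex C
  rows 4-7 [u,v=01]: 1100  = hex C
  rows 8-11 [u,v=10]: 0000  = hex 0
  rows 12-15 [u,v=11]: 0000  = hex 0
Counterexample vector (row 0 .. row 15) = 1100110000000000
Output column grouped in 4s = 1100 1100 0000 0000 = 0xCC00
Convert to decimal digit by digit (value = value*16 + digit):
  C -> 12
  12*16 + 12 (C) = 204
  204*16 + 0 = 3264
  3264*16 + 0 = 52224
Decimal = 52224

52224


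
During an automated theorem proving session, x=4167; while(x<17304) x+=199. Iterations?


Step 1: x goes from 4167 toward 17304 by 199; the body runs while x<17304, so iterations = ceil((bound-start)/step)
Step 2: Distance=13137
Step 3: ceil(13137/199)=67

67


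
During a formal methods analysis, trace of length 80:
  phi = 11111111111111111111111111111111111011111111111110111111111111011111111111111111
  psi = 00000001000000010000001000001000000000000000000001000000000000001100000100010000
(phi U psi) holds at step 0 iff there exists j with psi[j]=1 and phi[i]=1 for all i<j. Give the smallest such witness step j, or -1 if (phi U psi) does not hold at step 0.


(phi U psi) at 0: need smallest j with psi[j]=1 and phi[i]=1 for all i in [0,j).
Scan from step 0:
  step 0: phi=1, psi=0 -> continue
  step 1: phi=1, psi=0 -> continue
  step 2: phi=1, psi=0 -> continue
  step 3: phi=1, psi=0 -> continue
  step 7: psi=1 and phi held for [0,7) -> witness found
Witness step = 7

7


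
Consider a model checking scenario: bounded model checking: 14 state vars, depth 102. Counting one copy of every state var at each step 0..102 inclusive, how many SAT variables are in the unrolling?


BMC unrolls to depth k, creating one copy of each state var for steps 0..k.
Step count = 102 + 1 = 103 (steps 0 through 102)
Vars per step = 14
Total = 14 * 103 = 1442

1442


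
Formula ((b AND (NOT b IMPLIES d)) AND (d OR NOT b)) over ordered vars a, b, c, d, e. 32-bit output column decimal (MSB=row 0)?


Formula: ((b AND (NOT b IMPLIES d)) AND (d OR NOT b)) over a, b, c, d, e (32 rows)
Evaluate each row (bits = a,b,c,d,e, MSB first):
  row 0 [00000]: ((0 AND (NOT 0 IMPLIES 0)) AND (0 OR NOT 0)) -> 0
  row 1 [00001]: ((0 AND (NOT 0 IMPLIES 0)) AND (0 OR NOT 0)) -> 0
  row 2 [00010]: ((0 AND (NOT 0 IMPLIES 1)) AND (1 OR NOT 0)) -> 0
  row 3 [00011]: ((0 AND (NOT 0 IMPLIES 1)) AND (1 OR NOT 0)) -> 0
  row 4 [00100]: ((0 AND (NOT 0 IMPLIES 0)) AND (0 OR NOT 0)) -> 0
  row 5 [00101]: ((0 AND (NOT 0 IMPLIES 0)) AND (0 OR NOT 0)) -> 0
  row 6 [00110]: ((0 AND (NOT 0 IMPLIES 1)) AND (1 OR NOT 0)) -> 0
  row 7 [00111]: ((0 AND (NOT 0 IMPLIES 1)) AND (1 OR NOT 0)) -> 0
  row 8 [01000]: ((1 AND (NOT 1 IMPLIES 0)) AND (0 OR NOT 1)) -> 0
  row 9 [01001]: ((1 AND (NOT 1 IMPLIES 0)) AND (0 OR NOT 1)) -> 0
  row 10 [01010]: ((1 AND (NOT 1 IMPLIES 1)) AND (1 OR NOT 1)) -> 1
  row 11 [01011]: ((1 AND (NOT 1 IMPLIES 1)) AND (1 OR NOT 1)) -> 1
  row 12 [01100]: ((1 AND (NOT 1 IMPLIES 0)) AND (0 OR NOT 1)) -> 0
  row 13 [01101]: ((1 AND (NOT 1 IMPLIES 0)) AND (0 OR NOT 1)) -> 0
  row 14 [01110]: ((1 AND (NOT 1 IMPLIES 1)) AND (1 OR NOT 1)) -> 1
  row 15 [01111]: ((1 AND (NOT 1 IMPLIES 1)) AND (1 OR NOT 1)) -> 1
  row 16 [10000]: ((0 AND (NOT 0 IMPLIES 0)) AND (0 OR NOT 0)) -> 0
  row 17 [10001]: ((0 AND (NOT 0 IMPLIES 0)) AND (0 OR NOT 0)) -> 0
  row 18 [10010]: ((0 AND (NOT 0 IMPLIES 1)) AND (1 OR NOT 0)) -> 0
  row 19 [10011]: ((0 AND (NOT 0 IMPLIES 1)) AND (1 OR NOT 0)) -> 0
  row 20 [10100]: ((0 AND (NOT 0 IMPLIES 0)) AND (0 OR NOT 0)) -> 0
  row 21 [10101]: ((0 AND (NOT 0 IMPLIES 0)) AND (0 OR NOT 0)) -> 0
  row 22 [10110]: ((0 AND (NOT 0 IMPLIES 1)) AND (1 OR NOT 0)) -> 0
  row 23 [10111]: ((0 AND (NOT 0 IMPLIES 1)) AND (1 OR NOT 0)) -> 0
  row 24 [11000]: ((1 AND (NOT 1 IMPLIES 0)) AND (0 OR NOT 1)) -> 0
  row 25 [11001]: ((1 AND (NOT 1 IMPLIES 0)) AND (0 OR NOT 1)) -> 0
  row 26 [11010]: ((1 AND (NOT 1 IMPLIES 1)) AND (1 OR NOT 1)) -> 1
  row 27 [11011]: ((1 AND (NOT 1 IMPLIES 1)) AND (1 OR NOT 1)) -> 1
  row 28 [11100]: ((1 AND (NOT 1 IMPLIES 0)) AND (0 OR NOT 1)) -> 0
  row 29 [11101]: ((1 AND (NOT 1 IMPLIES 0)) AND (0 OR NOT 1)) -> 0
  row 30 [11110]: ((1 AND (NOT 1 IMPLIES 1)) AND (1 OR NOT 1)) -> 1
  row 31 [11111]: ((1 AND (NOT 1 IMPLIES 1)) AND (1 OR NOT 1)) -> 1
Full result column, 4 rows per line (a,b,c fixed per line; d,e runs 00..11 left to right):
  rows 0-3 [a,b,c=000]: 0000  = hex 0
  rows 4-7 [a,b,c=001]: 0000  = hex 0
  rows 8-11 [a,b,c=010]: 0011  = hex 3
  rows 12-15 [a,b,c=011]: 0011  = hex 3
  rows 16-19 [a,b,c=100]: 0000  = hex 0
  rows 20-23 [a,b,c=101]: 0000  = hex 0
  rows 24-27 [a,b,c=110]: 0011  = hex 3
  rows 28-31 [a,b,c=111]: 0011  = hex 3
Output column (row 0 .. row 31) = 00000000001100110000000000110011
Output column grouped in 4s = 0000 0000 0011 0011 0000 0000 0011 0011 = 0x00330033
Convert to decimal digit by digit (value = value*16 + digit):
  0 -> 0
  0*16 + 0 = 0
  0*16 + 3 = 3
  3*16 + 3 = 51
  51*16 + 0 = 816
  816*16 + 0 = 13056
  13056*16 + 3 = 208899
  208899*16 + 3 = 3342387
Decimal = 3342387

3342387


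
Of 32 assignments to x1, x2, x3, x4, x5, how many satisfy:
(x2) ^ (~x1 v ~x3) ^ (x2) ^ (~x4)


CNF with 4 clauses over 5 vars (32 assignments).
An assignment satisfies CNF iff every clause has >=1 true literal.
Check each row (bits = x1,x2,x3,x4,x5; clause T/F shown):
  row 0 [00000]: clauses=FTFT -> 0
  row 1 [00001]: clauses=FTFT -> 0
  row 2 [00010]: clauses=FTFF -> 0
  row 3 [00011]: clauses=FTFF -> 0
  row 4 [00100]: clauses=FTFT -> 0
  row 5 [00101]: clauses=FTFT -> 0
  row 6 [00110]: clauses=FTFF -> 0
  row 7 [00111]: clauses=FTFF -> 0
  row 8 [01000]: clauses=TTTT -> 1
  row 9 [01001]: clauses=TTTT -> 1
  row 10 [01010]: clauses=TTTF -> 0
  row 11 [01011]: clauses=TTTF -> 0
  row 12 [01100]: clauses=TTTT -> 1
  row 13 [01101]: clauses=TTTT -> 1
  row 14 [01110]: clauses=TTTF -> 0
  row 15 [01111]: clauses=TTTF -> 0
  row 16 [10000]: clauses=FTFT -> 0
  row 17 [10001]: clauses=FTFT -> 0
  row 18 [10010]: clauses=FTFF -> 0
  row 19 [10011]: clauses=FTFF -> 0
  row 20 [10100]: clauses=FFFT -> 0
  row 21 [10101]: clauses=FFFT -> 0
  row 22 [10110]: clauses=FFFF -> 0
  row 23 [10111]: clauses=FFFF -> 0
  row 24 [11000]: clauses=TTTT -> 1
  row 25 [11001]: clauses=TTTT -> 1
  row 26 [11010]: clauses=TTTF -> 0
  row 27 [11011]: clauses=TTTF -> 0
  row 28 [11100]: clauses=TFTT -> 0
  row 29 [11101]: clauses=TFTT -> 0
  row 30 [11110]: clauses=TFTF -> 0
  row 31 [11111]: clauses=TFTF -> 0
Full result column, 8 rows per line (x1,x2 fixed per line; x3,x4,x5 runs 000..111 left to right):
  rows 0-7 [x1,x2=00]: 00000000  (ones: 0)
  rows 8-15 [x1,x2=01]: 11001100  (ones: 4)
  rows 16-23 [x1,x2=10]: 00000000  (ones: 0)
  rows 24-31 [x1,x2=11]: 11000000  (ones: 2)
Satisfying assignments = 0+4+0+2 = 6

6


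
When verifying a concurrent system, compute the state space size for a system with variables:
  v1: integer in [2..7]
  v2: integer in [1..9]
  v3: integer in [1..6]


State space = product of domain sizes of all variables.
Domain sizes:
  v1 (integer in [2..7]): 6
  v2 (integer in [1..9]): 9
  v3 (integer in [1..6]): 6
Product = 6 * 9 * 6 = 324

324


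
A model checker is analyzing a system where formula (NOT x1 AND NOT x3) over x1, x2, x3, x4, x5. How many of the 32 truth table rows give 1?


Formula: (NOT x1 AND NOT x3) over 5 vars (32 rows)
Evaluate each row (x1, x2, x3, x4, x5 as bits, MSB first):
  row 0 [00000]: (NOT 0 AND NOT 0) -> 1
  row 1 [00001]: (NOT 0 AND NOT 0) -> 1
  row 2 [00010]: (NOT 0 AND NOT 0) -> 1
  row 3 [00011]: (NOT 0 AND NOT 0) -> 1
  row 4 [00100]: (NOT 0 AND NOT 1) -> 0
  row 5 [00101]: (NOT 0 AND NOT 1) -> 0
  row 6 [00110]: (NOT 0 AND NOT 1) -> 0
  row 7 [00111]: (NOT 0 AND NOT 1) -> 0
  row 8 [01000]: (NOT 0 AND NOT 0) -> 1
  row 9 [01001]: (NOT 0 AND NOT 0) -> 1
  row 10 [01010]: (NOT 0 AND NOT 0) -> 1
  row 11 [01011]: (NOT 0 AND NOT 0) -> 1
  row 12 [01100]: (NOT 0 AND NOT 1) -> 0
  row 13 [01101]: (NOT 0 AND NOT 1) -> 0
  row 14 [01110]: (NOT 0 AND NOT 1) -> 0
  row 15 [01111]: (NOT 0 AND NOT 1) -> 0
  row 16 [10000]: (NOT 1 AND NOT 0) -> 0
  row 17 [10001]: (NOT 1 AND NOT 0) -> 0
  row 18 [10010]: (NOT 1 AND NOT 0) -> 0
  row 19 [10011]: (NOT 1 AND NOT 0) -> 0
  row 20 [10100]: (NOT 1 AND NOT 1) -> 0
  row 21 [10101]: (NOT 1 AND NOT 1) -> 0
  row 22 [10110]: (NOT 1 AND NOT 1) -> 0
  row 23 [10111]: (NOT 1 AND NOT 1) -> 0
  row 24 [11000]: (NOT 1 AND NOT 0) -> 0
  row 25 [11001]: (NOT 1 AND NOT 0) -> 0
  row 26 [11010]: (NOT 1 AND NOT 0) -> 0
  row 27 [11011]: (NOT 1 AND NOT 0) -> 0
  row 28 [11100]: (NOT 1 AND NOT 1) -> 0
  row 29 [11101]: (NOT 1 AND NOT 1) -> 0
  row 30 [11110]: (NOT 1 AND NOT 1) -> 0
  row 31 [11111]: (NOT 1 AND NOT 1) -> 0
Full result column, 8 rows per line (x1,x2 fixed per line; x3,x4,x5 runs 000..111 left to right):
  rows 0-7 [x1,x2=00]: 11110000  (ones: 4)
  rows 8-15 [x1,x2=01]: 11110000  (ones: 4)
  rows 16-23 [x1,x2=10]: 00000000  (ones: 0)
  rows 24-31 [x1,x2=11]: 00000000  (ones: 0)
Count of 1-rows = 4+4+0+0 = 8

8


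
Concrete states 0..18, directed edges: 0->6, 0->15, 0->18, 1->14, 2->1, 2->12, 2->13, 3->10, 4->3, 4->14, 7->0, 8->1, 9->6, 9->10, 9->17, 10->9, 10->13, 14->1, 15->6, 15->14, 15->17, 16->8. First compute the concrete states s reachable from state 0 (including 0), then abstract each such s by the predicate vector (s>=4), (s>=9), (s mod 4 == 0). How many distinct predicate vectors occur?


BFS from 0:
Concrete reachable: {0, 1, 6, 14, 15, 17, 18}
Abstract via predicates (s>=4), (s>=9), (s mod 4 == 0):
  (0,0,0) <- {1}
  (0,0,1) <- {0}
  (1,0,0) <- {6}
  (1,1,0) <- {14, 15, 17, 18}
Distinct abstract states = 4

4


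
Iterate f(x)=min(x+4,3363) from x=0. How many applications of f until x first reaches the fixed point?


Step 1: x=0, cap=3363, increment=4
Step 2: x grows by 4 each step until capped at 3363; fixed point is x=3363
Step 3: iterations = ceil(3363/4) = 841

841


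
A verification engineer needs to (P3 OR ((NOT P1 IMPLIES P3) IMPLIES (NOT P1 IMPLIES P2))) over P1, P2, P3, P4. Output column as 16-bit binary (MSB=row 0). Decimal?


Formula: (P3 OR ((NOT P1 IMPLIES P3) IMPLIES (NOT P1 IMPLIES P2))) over P1, P2, P3, P4 (16 rows)
Evaluate each row (bits = P1,P2,P3,P4, MSB first):
  row 0 [0000]: (0 OR ((NOT 0 IMPLIES 0) IMPLIES (NOT 0 IMPLIES 0))) -> 1
  row 1 [0001]: (0 OR ((NOT 0 IMPLIES 0) IMPLIES (NOT 0 IMPLIES 0))) -> 1
  row 2 [0010]: (1 OR ((NOT 0 IMPLIES 1) IMPLIES (NOT 0 IMPLIES 0))) -> 1
  row 3 [0011]: (1 OR ((NOT 0 IMPLIES 1) IMPLIES (NOT 0 IMPLIES 0))) -> 1
  row 4 [0100]: (0 OR ((NOT 0 IMPLIES 0) IMPLIES (NOT 0 IMPLIES 1))) -> 1
  row 5 [0101]: (0 OR ((NOT 0 IMPLIES 0) IMPLIES (NOT 0 IMPLIES 1))) -> 1
  row 6 [0110]: (1 OR ((NOT 0 IMPLIES 1) IMPLIES (NOT 0 IMPLIES 1))) -> 1
  row 7 [0111]: (1 OR ((NOT 0 IMPLIES 1) IMPLIES (NOT 0 IMPLIES 1))) -> 1
  row 8 [1000]: (0 OR ((NOT 1 IMPLIES 0) IMPLIES (NOT 1 IMPLIES 0))) -> 1
  row 9 [1001]: (0 OR ((NOT 1 IMPLIES 0) IMPLIES (NOT 1 IMPLIES 0))) -> 1
  row 10 [1010]: (1 OR ((NOT 1 IMPLIES 1) IMPLIES (NOT 1 IMPLIES 0))) -> 1
  row 11 [1011]: (1 OR ((NOT 1 IMPLIES 1) IMPLIES (NOT 1 IMPLIES 0))) -> 1
  row 12 [1100]: (0 OR ((NOT 1 IMPLIES 0) IMPLIES (NOT 1 IMPLIES 1))) -> 1
  row 13 [1101]: (0 OR ((NOT 1 IMPLIES 0) IMPLIES (NOT 1 IMPLIES 1))) -> 1
  row 14 [1110]: (1 OR ((NOT 1 IMPLIES 1) IMPLIES (NOT 1 IMPLIES 1))) -> 1
  row 15 [1111]: (1 OR ((NOT 1 IMPLIES 1) IMPLIES (NOT 1 IMPLIES 1))) -> 1
Full result column, 4 rows per line (P1,P2 fixed per line; P3,P4 runs 00..11 left to right):
  rows 0-3 [P1,P2=00]: 1111  = hex F
  rows 4-7 [P1,P2=01]: 1111  = hex F
  rows 8-11 [P1,P2=10]: 1111  = hex F
  rows 12-15 [P1,P2=11]: 1111  = hex F
Output column (row 0 .. row 15) = 1111111111111111
Output column grouped in 4s = 1111 1111 1111 1111 = 0xFFFF
Convert to decimal digit by digit (value = value*16 + digit):
  F -> 15
  15*16 + 15 (F) = 255
  255*16 + 15 (F) = 4095
  4095*16 + 15 (F) = 65535
Decimal = 65535

65535


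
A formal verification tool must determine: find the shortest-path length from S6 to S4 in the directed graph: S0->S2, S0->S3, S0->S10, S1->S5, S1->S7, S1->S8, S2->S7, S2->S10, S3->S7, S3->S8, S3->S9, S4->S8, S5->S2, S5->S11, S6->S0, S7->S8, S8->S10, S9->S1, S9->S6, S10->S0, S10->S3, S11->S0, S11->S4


BFS layer-by-layer from S6:
  dist 0: {S6}
  dist 1: {S0}
  dist 2: {S2, S3, S10}
  dist 3: {S7, S8, S9}
  dist 4: {S1}
  dist 5: {S5}
  dist 6: {S11}
  dist 7: {S4}
  -> S4 reached at distance 7
Shortest path length = 7

7


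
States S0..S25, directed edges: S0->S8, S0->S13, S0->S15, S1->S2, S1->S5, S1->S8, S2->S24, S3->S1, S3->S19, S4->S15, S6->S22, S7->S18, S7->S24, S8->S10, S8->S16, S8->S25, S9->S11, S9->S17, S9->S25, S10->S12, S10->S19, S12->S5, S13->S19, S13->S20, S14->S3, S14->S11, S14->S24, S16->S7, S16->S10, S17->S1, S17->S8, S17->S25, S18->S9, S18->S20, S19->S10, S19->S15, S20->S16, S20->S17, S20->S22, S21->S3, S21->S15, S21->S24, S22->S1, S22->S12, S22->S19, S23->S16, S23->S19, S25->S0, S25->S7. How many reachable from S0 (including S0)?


BFS from S0:
  layer 0: {S0}
  layer 1: {S8, S13, S15}
  layer 2: {S10, S16, S19, S20, S25}
  layer 3: {S7, S12, S17, S22}
  layer 4: {S1, S5, S18, S24}
  layer 5: {S2, S9}
  layer 6: {S11}
Reachable set: {S0, S1, S2, S5, S7, S8, S9, S10, S11, S12, S13, S15, S16, S17, S18, S19, S20, S22, S24, S25}
Count = 20

20


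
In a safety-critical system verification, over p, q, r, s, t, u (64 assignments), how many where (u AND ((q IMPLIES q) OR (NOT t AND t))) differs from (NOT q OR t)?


F1 = (u AND ((q IMPLIES q) OR (NOT t AND t)))
F2 = (NOT q OR t)
Evaluate both on each of 64 rows (bits = p,q,r,s,t,u):
  row 0 [000000]: F1=0 F2=1 (differ) -> 1
  row 1 [000001]: F1=1 F2=1 -> 0
  row 2 [000010]: F1=0 F2=1 (differ) -> 1
  row 3 [000011]: F1=1 F2=1 -> 0
  row 4 [000100]: F1=0 F2=1 (differ) -> 1
  (every remaining row is evaluated the same way; all 64 results are listed next)
Full result column, 8 rows per line (p,q,r fixed per line; s,t,u runs 000..111 left to right):
  rows 0-7 [p,q,r=000]: 10101010  (ones: 4)
  rows 8-15 [p,q,r=001]: 10101010  (ones: 4)
  rows 16-23 [p,q,r=010]: 01100110  (ones: 4)
  rows 24-31 [p,q,r=011]: 01100110  (ones: 4)
  rows 32-39 [p,q,r=100]: 10101010  (ones: 4)
  rows 40-47 [p,q,r=101]: 10101010  (ones: 4)
  rows 48-55 [p,q,r=110]: 01100110  (ones: 4)
  rows 56-63 [p,q,r=111]: 01100110  (ones: 4)
Disagreements = 4+4+4+4+4+4+4+4 = 32

32


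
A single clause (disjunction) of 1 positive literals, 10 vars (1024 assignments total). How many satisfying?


Step 1: Total=2^10=1024
Step 2: Unsat when all 1 false: 2^9=512
Step 3: Sat=1024-512=512

512


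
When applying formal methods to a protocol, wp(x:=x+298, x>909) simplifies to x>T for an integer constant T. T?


Formula: wp(x:=E, P) = P[E/x] (substitute E for x in postcondition)
Step 1: Postcondition: x>909
Step 2: Substitute x+298 for x: x+298>909
Step 3: Solve for x: x > 909-298 = 611

611


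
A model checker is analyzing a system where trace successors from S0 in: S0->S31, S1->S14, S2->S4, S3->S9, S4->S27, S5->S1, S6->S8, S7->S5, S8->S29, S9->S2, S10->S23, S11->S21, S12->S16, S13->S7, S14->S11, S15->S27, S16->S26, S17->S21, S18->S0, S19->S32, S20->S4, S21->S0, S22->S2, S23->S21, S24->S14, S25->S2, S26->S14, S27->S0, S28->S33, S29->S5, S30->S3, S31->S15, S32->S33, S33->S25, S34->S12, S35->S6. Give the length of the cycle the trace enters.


Trace from S0 until a state repeats:
  S0 -> S31 -> S15 -> S27 -> S0
S0 first seen at step 0, revisited at step 4.
Cycle length = 4 - 0 = 4

4


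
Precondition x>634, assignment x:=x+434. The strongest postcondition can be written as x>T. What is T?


Formula: sp(P, x:=E) = exists old_x. (x = E[old_x/x]) AND P[old_x/x] (old_x is the value of x before the assignment; eliminate old_x by solving x = E[old_x/x] for old_x)
Step 1: Precondition P: x>634, i.e. old_x > 634
Step 2: Assignment gives x = old_x + 434, so old_x = x - 434
Step 3: Substitute into P: x - 434 > 634
Step 4: Simplify: x > 634+434 = 1068

1068


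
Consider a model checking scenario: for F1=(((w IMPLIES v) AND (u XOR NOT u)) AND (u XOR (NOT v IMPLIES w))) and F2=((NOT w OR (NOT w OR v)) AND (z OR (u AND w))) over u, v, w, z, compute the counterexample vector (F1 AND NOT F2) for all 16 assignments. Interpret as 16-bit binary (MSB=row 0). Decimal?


F1 = (((w IMPLIES v) AND (u XOR NOT u)) AND (u XOR (NOT v IMPLIES w)))
F2 = ((NOT w OR (NOT w OR v)) AND (z OR (u AND w)))
Counterexample to F1=>F2 is where F1=1 and F2=0.
Evaluate each row (bits = u,v,w,z, MSB first):
  row 0 [0000]: F1=0 F2=0 -> F1&~F2 -> 0
  row 1 [0001]: F1=0 F2=1 -> F1&~F2 -> 0
  row 2 [0010]: F1=0 F2=0 -> F1&~F2 -> 0
  row 3 [0011]: F1=0 F2=0 -> F1&~F2 -> 0
  row 4 [0100]: F1=1 F2=0 -> F1&~F2 -> 1
  row 5 [0101]: F1=1 F2=1 -> F1&~F2 -> 0
  row 6 [0110]: F1=1 F2=0 -> F1&~F2 -> 1
  row 7 [0111]: F1=1 F2=1 -> F1&~F2 -> 0
  row 8 [1000]: F1=1 F2=0 -> F1&~F2 -> 1
  row 9 [1001]: F1=1 F2=1 -> F1&~F2 -> 0
  row 10 [1010]: F1=0 F2=0 -> F1&~F2 -> 0
  row 11 [1011]: F1=0 F2=0 -> F1&~F2 -> 0
  row 12 [1100]: F1=0 F2=0 -> F1&~F2 -> 0
  row 13 [1101]: F1=0 F2=1 -> F1&~F2 -> 0
  row 14 [1110]: F1=0 F2=1 -> F1&~F2 -> 0
  row 15 [1111]: F1=0 F2=1 -> F1&~F2 -> 0
Full result column, 4 rows per line (u,v fixed per line; w,z runs 00..11 left to right):
  rows 0-3 [u,v=00]: 0000  = hex 0
  rows 4-7 [u,v=01]: 1010  = hex A
  rows 8-11 [u,v=10]: 1000  = hex 8
  rows 12-15 [u,v=11]: 0000  = hex 0
Counterexample vector (row 0 .. row 15) = 0000101010000000
Output column grouped in 4s = 0000 1010 1000 0000 = 0x0A80
Convert to decimal digit by digit (value = value*16 + digit):
  0 -> 0
  0*16 + 10 (A) = 10
  10*16 + 8 = 168
  168*16 + 0 = 2688
Decimal = 2688

2688


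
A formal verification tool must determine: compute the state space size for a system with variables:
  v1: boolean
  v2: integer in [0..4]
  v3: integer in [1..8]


State space = product of domain sizes of all variables.
Domain sizes:
  v1 (boolean): 2
  v2 (integer in [0..4]): 5
  v3 (integer in [1..8]): 8
Product = 2 * 5 * 8 = 80

80


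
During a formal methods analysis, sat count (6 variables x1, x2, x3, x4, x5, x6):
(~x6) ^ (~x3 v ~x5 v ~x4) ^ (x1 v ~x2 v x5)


CNF with 3 clauses over 6 vars (64 assignments).
An assignment satisfies CNF iff every clause has >=1 true literal.
Check each row (bits = x1,x2,x3,x4,x5,x6; clause T/F shown):
  row 0 [000000]: clauses=TTT -> 1
  row 1 [000001]: clauses=FTT -> 0
  row 2 [000010]: clauses=TTT -> 1
  row 3 [000011]: clauses=FTT -> 0
  row 4 [000100]: clauses=TTT -> 1
  (every remaining row is evaluated the same way; all 64 results are listed next)
Full result column, 8 rows per line (x1,x2,x3 fixed per line; x4,x5,x6 runs 000..111 left to right):
  rows 0-7 [x1,x2,x3=000]: 10101010  (ones: 4)
  rows 8-15 [x1,x2,x3=001]: 10101000  (ones: 3)
  rows 16-23 [x1,x2,x3=010]: 00100010  (ones: 2)
  rows 24-31 [x1,x2,x3=011]: 00100000  (ones: 1)
  rows 32-39 [x1,x2,x3=100]: 10101010  (ones: 4)
  rows 40-47 [x1,x2,x3=101]: 10101000  (ones: 3)
  rows 48-55 [x1,x2,x3=110]: 10101010  (ones: 4)
  rows 56-63 [x1,x2,x3=111]: 10101000  (ones: 3)
Satisfying assignments = 4+3+2+1+4+3+4+3 = 24

24


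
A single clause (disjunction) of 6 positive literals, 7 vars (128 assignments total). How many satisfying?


Step 1: Total=2^7=128
Step 2: Unsat when all 6 false: 2^1=2
Step 3: Sat=128-2=126

126


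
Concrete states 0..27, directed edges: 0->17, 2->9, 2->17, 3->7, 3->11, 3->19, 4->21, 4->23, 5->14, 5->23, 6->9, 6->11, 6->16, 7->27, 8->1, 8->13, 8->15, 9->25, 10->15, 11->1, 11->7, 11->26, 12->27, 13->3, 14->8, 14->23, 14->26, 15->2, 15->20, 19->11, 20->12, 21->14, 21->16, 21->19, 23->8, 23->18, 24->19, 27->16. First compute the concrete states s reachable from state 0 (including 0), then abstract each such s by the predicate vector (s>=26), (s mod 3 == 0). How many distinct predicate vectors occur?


BFS from 0:
Concrete reachable: {0, 17}
Abstract via predicates (s>=26), (s mod 3 == 0):
  (0,0) <- {17}
  (0,1) <- {0}
Distinct abstract states = 2

2


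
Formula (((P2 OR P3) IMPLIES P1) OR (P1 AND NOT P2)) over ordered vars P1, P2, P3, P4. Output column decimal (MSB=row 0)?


Formula: (((P2 OR P3) IMPLIES P1) OR (P1 AND NOT P2)) over P1, P2, P3, P4 (16 rows)
Evaluate each row (bits = P1,P2,P3,P4, MSB first):
  row 0 [0000]: (((0 OR 0) IMPLIES 0) OR (0 AND NOT 0)) -> 1
  row 1 [0001]: (((0 OR 0) IMPLIES 0) OR (0 AND NOT 0)) -> 1
  row 2 [0010]: (((0 OR 1) IMPLIES 0) OR (0 AND NOT 0)) -> 0
  row 3 [0011]: (((0 OR 1) IMPLIES 0) OR (0 AND NOT 0)) -> 0
  row 4 [0100]: (((1 OR 0) IMPLIES 0) OR (0 AND NOT 1)) -> 0
  row 5 [0101]: (((1 OR 0) IMPLIES 0) OR (0 AND NOT 1)) -> 0
  row 6 [0110]: (((1 OR 1) IMPLIES 0) OR (0 AND NOT 1)) -> 0
  row 7 [0111]: (((1 OR 1) IMPLIES 0) OR (0 AND NOT 1)) -> 0
  row 8 [1000]: (((0 OR 0) IMPLIES 1) OR (1 AND NOT 0)) -> 1
  row 9 [1001]: (((0 OR 0) IMPLIES 1) OR (1 AND NOT 0)) -> 1
  row 10 [1010]: (((0 OR 1) IMPLIES 1) OR (1 AND NOT 0)) -> 1
  row 11 [1011]: (((0 OR 1) IMPLIES 1) OR (1 AND NOT 0)) -> 1
  row 12 [1100]: (((1 OR 0) IMPLIES 1) OR (1 AND NOT 1)) -> 1
  row 13 [1101]: (((1 OR 0) IMPLIES 1) OR (1 AND NOT 1)) -> 1
  row 14 [1110]: (((1 OR 1) IMPLIES 1) OR (1 AND NOT 1)) -> 1
  row 15 [1111]: (((1 OR 1) IMPLIES 1) OR (1 AND NOT 1)) -> 1
Full result column, 4 rows per line (P1,P2 fixed per line; P3,P4 runs 00..11 left to right):
  rows 0-3 [P1,P2=00]: 1100  = hex C
  rows 4-7 [P1,P2=01]: 0000  = hex 0
  rows 8-11 [P1,P2=10]: 1111  = hex F
  rows 12-15 [P1,P2=11]: 1111  = hex F
Output column (row 0 .. row 15) = 1100000011111111
Output column grouped in 4s = 1100 0000 1111 1111 = 0xC0FF
Convert to decimal digit by digit (value = value*16 + digit):
  C -> 12
  12*16 + 0 = 192
  192*16 + 15 (F) = 3087
  3087*16 + 15 (F) = 49407
Decimal = 49407

49407


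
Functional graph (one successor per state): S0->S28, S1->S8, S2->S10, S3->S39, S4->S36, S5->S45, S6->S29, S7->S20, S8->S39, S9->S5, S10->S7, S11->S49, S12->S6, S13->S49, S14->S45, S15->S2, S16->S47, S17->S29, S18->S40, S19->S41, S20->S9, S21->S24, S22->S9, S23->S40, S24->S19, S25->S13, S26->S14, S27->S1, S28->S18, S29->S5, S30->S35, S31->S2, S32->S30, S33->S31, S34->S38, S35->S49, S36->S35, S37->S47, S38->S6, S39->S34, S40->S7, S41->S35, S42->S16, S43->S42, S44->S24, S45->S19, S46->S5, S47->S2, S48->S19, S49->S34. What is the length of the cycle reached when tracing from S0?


Trace from S0 until a state repeats:
  S0 -> S28 -> S18 -> S40 -> S7 -> S20 -> S9 -> S5 -> S45 -> S19 -> S41 -> S35 -> S49 -> S34 -> S38 -> S6 -> S29 -> S5
S5 first seen at step 7, revisited at step 17.
Cycle length = 17 - 7 = 10

10


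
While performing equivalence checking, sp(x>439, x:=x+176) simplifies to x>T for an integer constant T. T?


Formula: sp(P, x:=E) = exists old_x. (x = E[old_x/x]) AND P[old_x/x] (old_x is the value of x before the assignment; eliminate old_x by solving x = E[old_x/x] for old_x)
Step 1: Precondition P: x>439, i.e. old_x > 439
Step 2: Assignment gives x = old_x + 176, so old_x = x - 176
Step 3: Substitute into P: x - 176 > 439
Step 4: Simplify: x > 439+176 = 615

615


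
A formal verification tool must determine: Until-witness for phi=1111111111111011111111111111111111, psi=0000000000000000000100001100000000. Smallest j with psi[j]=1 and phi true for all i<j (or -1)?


(phi U psi) at 0: need smallest j with psi[j]=1 and phi[i]=1 for all i in [0,j).
Scan from step 0:
  step 0: phi=1, psi=0 -> continue
  step 1: phi=1, psi=0 -> continue
  step 2: phi=1, psi=0 -> continue
  step 3: phi=1, psi=0 -> continue
  step 13: phi=0 -> phi-prefix broken from here
  step 19: psi=1 but phi already failed -> not a witness
  step 24: psi=1 but phi already failed -> not a witness
  step 25: psi=1 but phi already failed -> not a witness
  end of trace: no witness -> -1
Witness step = -1

-1


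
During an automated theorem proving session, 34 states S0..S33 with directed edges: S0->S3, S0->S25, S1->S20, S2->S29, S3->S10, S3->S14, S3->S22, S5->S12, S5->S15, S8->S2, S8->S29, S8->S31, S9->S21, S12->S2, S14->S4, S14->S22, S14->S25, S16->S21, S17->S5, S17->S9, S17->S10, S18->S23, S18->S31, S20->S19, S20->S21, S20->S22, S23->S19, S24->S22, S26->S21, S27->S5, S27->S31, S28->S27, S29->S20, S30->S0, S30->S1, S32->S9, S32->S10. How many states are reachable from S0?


BFS from S0:
  layer 0: {S0}
  layer 1: {S3, S25}
  layer 2: {S10, S14, S22}
  layer 3: {S4}
Reachable set: {S0, S3, S4, S10, S14, S22, S25}
Count = 7

7


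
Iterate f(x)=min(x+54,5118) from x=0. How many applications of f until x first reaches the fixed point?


Step 1: x=0, cap=5118, increment=54
Step 2: x grows by 54 each step until capped at 5118; fixed point is x=5118
Step 3: iterations = ceil(5118/54) = 95

95


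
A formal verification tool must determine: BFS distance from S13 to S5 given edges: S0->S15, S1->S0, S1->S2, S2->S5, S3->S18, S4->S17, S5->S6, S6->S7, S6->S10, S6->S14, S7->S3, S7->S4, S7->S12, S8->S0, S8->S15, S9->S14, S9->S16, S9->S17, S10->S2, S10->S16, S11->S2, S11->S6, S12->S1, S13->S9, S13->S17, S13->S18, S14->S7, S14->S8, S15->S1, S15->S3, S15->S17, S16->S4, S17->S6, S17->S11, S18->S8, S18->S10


BFS layer-by-layer from S13:
  dist 0: {S13}
  dist 1: {S9, S17, S18}
  dist 2: {S6, S8, S10, S11, S14, S16}
  dist 3: {S0, S2, S4, S7, S15}
  dist 4: {S1, S3, S5, S12}
  -> S5 reached at distance 4
Shortest path length = 4

4


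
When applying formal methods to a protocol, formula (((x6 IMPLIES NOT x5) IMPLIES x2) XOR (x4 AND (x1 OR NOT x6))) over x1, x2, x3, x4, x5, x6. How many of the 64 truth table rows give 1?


Formula: (((x6 IMPLIES NOT x5) IMPLIES x2) XOR (x4 AND (x1 OR NOT x6))) over 6 vars (64 rows)
Evaluate each row (x1, x2, x3, x4, x5, x6 as bits, MSB first):
  row 0 [000000]: (((0 IMPLIES NOT 0) IMPLIES 0) XOR (0 AND (0 OR NOT 0))) -> 0
  row 1 [000001]: (((1 IMPLIES NOT 0) IMPLIES 0) XOR (0 AND (0 OR NOT 1))) -> 0
  row 2 [000010]: (((0 IMPLIES NOT 1) IMPLIES 0) XOR (0 AND (0 OR NOT 0))) -> 0
  row 3 [000011]: (((1 IMPLIES NOT 1) IMPLIES 0) XOR (0 AND (0 OR NOT 1))) -> 1
  row 4 [000100]: (((0 IMPLIES NOT 0) IMPLIES 0) XOR (1 AND (0 OR NOT 0))) -> 1
  (every remaining row is evaluated the same way; all 64 results are listed next)
Full result column, 8 rows per line (x1,x2,x3 fixed per line; x4,x5,x6 runs 000..111 left to right):
  rows 0-7 [x1,x2,x3=000]: 00011011  (ones: 4)
  rows 8-15 [x1,x2,x3=001]: 00011011  (ones: 4)
  rows 16-23 [x1,x2,x3=010]: 11110101  (ones: 6)
  rows 24-31 [x1,x2,x3=011]: 11110101  (ones: 6)
  rows 32-39 [x1,x2,x3=100]: 00011110  (ones: 4)
  rows 40-47 [x1,x2,x3=101]: 00011110  (ones: 4)
  rows 48-55 [x1,x2,x3=110]: 11110000  (ones: 4)
  rows 56-63 [x1,x2,x3=111]: 11110000  (ones: 4)
Count of 1-rows = 4+4+6+6+4+4+4+4 = 36

36


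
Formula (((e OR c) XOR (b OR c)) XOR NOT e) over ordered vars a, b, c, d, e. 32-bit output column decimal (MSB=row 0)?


Formula: (((e OR c) XOR (b OR c)) XOR NOT e) over a, b, c, d, e (32 rows)
Evaluate each row (bits = a,b,c,d,e, MSB first):
  row 0 [00000]: (((0 OR 0) XOR (0 OR 0)) XOR NOT 0) -> 1
  row 1 [00001]: (((1 OR 0) XOR (0 OR 0)) XOR NOT 1) -> 1
  row 2 [00010]: (((0 OR 0) XOR (0 OR 0)) XOR NOT 0) -> 1
  row 3 [00011]: (((1 OR 0) XOR (0 OR 0)) XOR NOT 1) -> 1
  row 4 [00100]: (((0 OR 1) XOR (0 OR 1)) XOR NOT 0) -> 1
  row 5 [00101]: (((1 OR 1) XOR (0 OR 1)) XOR NOT 1) -> 0
  row 6 [00110]: (((0 OR 1) XOR (0 OR 1)) XOR NOT 0) -> 1
  row 7 [00111]: (((1 OR 1) XOR (0 OR 1)) XOR NOT 1) -> 0
  row 8 [01000]: (((0 OR 0) XOR (1 OR 0)) XOR NOT 0) -> 0
  row 9 [01001]: (((1 OR 0) XOR (1 OR 0)) XOR NOT 1) -> 0
  row 10 [01010]: (((0 OR 0) XOR (1 OR 0)) XOR NOT 0) -> 0
  row 11 [01011]: (((1 OR 0) XOR (1 OR 0)) XOR NOT 1) -> 0
  row 12 [01100]: (((0 OR 1) XOR (1 OR 1)) XOR NOT 0) -> 1
  row 13 [01101]: (((1 OR 1) XOR (1 OR 1)) XOR NOT 1) -> 0
  row 14 [01110]: (((0 OR 1) XOR (1 OR 1)) XOR NOT 0) -> 1
  row 15 [01111]: (((1 OR 1) XOR (1 OR 1)) XOR NOT 1) -> 0
  row 16 [10000]: (((0 OR 0) XOR (0 OR 0)) XOR NOT 0) -> 1
  row 17 [10001]: (((1 OR 0) XOR (0 OR 0)) XOR NOT 1) -> 1
  row 18 [10010]: (((0 OR 0) XOR (0 OR 0)) XOR NOT 0) -> 1
  row 19 [10011]: (((1 OR 0) XOR (0 OR 0)) XOR NOT 1) -> 1
  row 20 [10100]: (((0 OR 1) XOR (0 OR 1)) XOR NOT 0) -> 1
  row 21 [10101]: (((1 OR 1) XOR (0 OR 1)) XOR NOT 1) -> 0
  row 22 [10110]: (((0 OR 1) XOR (0 OR 1)) XOR NOT 0) -> 1
  row 23 [10111]: (((1 OR 1) XOR (0 OR 1)) XOR NOT 1) -> 0
  row 24 [11000]: (((0 OR 0) XOR (1 OR 0)) XOR NOT 0) -> 0
  row 25 [11001]: (((1 OR 0) XOR (1 OR 0)) XOR NOT 1) -> 0
  row 26 [11010]: (((0 OR 0) XOR (1 OR 0)) XOR NOT 0) -> 0
  row 27 [11011]: (((1 OR 0) XOR (1 OR 0)) XOR NOT 1) -> 0
  row 28 [11100]: (((0 OR 1) XOR (1 OR 1)) XOR NOT 0) -> 1
  row 29 [11101]: (((1 OR 1) XOR (1 OR 1)) XOR NOT 1) -> 0
  row 30 [11110]: (((0 OR 1) XOR (1 OR 1)) XOR NOT 0) -> 1
  row 31 [11111]: (((1 OR 1) XOR (1 OR 1)) XOR NOT 1) -> 0
Full result column, 4 rows per line (a,b,c fixed per line; d,e runs 00..11 left to right):
  rows 0-3 [a,b,c=000]: 1111  = hex F
  rows 4-7 [a,b,c=001]: 1010  = hex A
  rows 8-11 [a,b,c=010]: 0000  = hex 0
  rows 12-15 [a,b,c=011]: 1010  = hex A
  rows 16-19 [a,b,c=100]: 1111  = hex F
  rows 20-23 [a,b,c=101]: 1010  = hex A
  rows 24-27 [a,b,c=110]: 0000  = hex 0
  rows 28-31 [a,b,c=111]: 1010  = hex A
Output column (row 0 .. row 31) = 11111010000010101111101000001010
Output column grouped in 4s = 1111 1010 0000 1010 1111 1010 0000 1010 = 0xFA0AFA0A
Convert to decimal digit by digit (value = value*16 + digit):
  F -> 15
  15*16 + 10 (A) = 250
  250*16 + 0 = 4000
  4000*16 + 10 (A) = 64010
  64010*16 + 15 (F) = 1024175
  1024175*16 + 10 (A) = 16386810
  16386810*16 + 0 = 262188960
  262188960*16 + 10 (A) = 4195023370
Decimal = 4195023370

4195023370


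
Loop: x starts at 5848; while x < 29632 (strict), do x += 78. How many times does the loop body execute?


Step 1: x goes from 5848 toward 29632 by 78; the body runs while x<29632, so iterations = ceil((bound-start)/step)
Step 2: Distance=23784
Step 3: ceil(23784/78)=305

305


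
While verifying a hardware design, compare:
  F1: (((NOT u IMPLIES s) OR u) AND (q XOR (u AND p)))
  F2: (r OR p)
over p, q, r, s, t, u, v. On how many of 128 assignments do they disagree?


F1 = (((NOT u IMPLIES s) OR u) AND (q XOR (u AND p)))
F2 = (r OR p)
Evaluate both on each of 128 rows (bits = p,q,r,s,t,u,v):
  row 0 [0000000]: F1=0 F2=0 -> 0
  row 1 [0000001]: F1=0 F2=0 -> 0
  row 2 [0000010]: F1=0 F2=0 -> 0
  row 3 [0000011]: F1=0 F2=0 -> 0
  row 4 [0000100]: F1=0 F2=0 -> 0
  (every remaining row is evaluated the same way; all 128 results are listed next)
Full result column, 8 rows per line (p,q,r,s fixed per line; t,u,v runs 000..111 left to right):
  rows 0-7 [p,q,r,s=0000]: 00000000  (ones: 0)
  rows 8-15 [p,q,r,s=0001]: 00000000  (ones: 0)
  rows 16-23 [p,q,r,s=0010]: 11111111  (ones: 8)
  rows 24-31 [p,q,r,s=0011]: 11111111  (ones: 8)
  rows 32-39 [p,q,r,s=0100]: 00110011  (ones: 4)
  rows 40-47 [p,q,r,s=0101]: 11111111  (ones: 8)
  rows 48-55 [p,q,r,s=0110]: 11001100  (ones: 4)
  rows 56-63 [p,q,r,s=0111]: 00000000  (ones: 0)
  rows 64-71 [p,q,r,s=1000]: 11001100  (ones: 4)
  rows 72-79 [p,q,r,s=1001]: 11001100  (ones: 4)
  rows 80-87 [p,q,r,s=1010]: 11001100  (ones: 4)
  rows 88-95 [p,q,r,s=1011]: 11001100  (ones: 4)
  rows 96-103 [p,q,r,s=1100]: 11111111  (ones: 8)
  rows 104-111 [p,q,r,s=1101]: 00110011  (ones: 4)
  rows 112-119 [p,q,r,s=1110]: 11111111  (ones: 8)
  rows 120-127 [p,q,r,s=1111]: 00110011  (ones: 4)
Disagreements = 0+0+8+8+4+8+4+0+4+4+4+4+8+4+8+4 = 72

72


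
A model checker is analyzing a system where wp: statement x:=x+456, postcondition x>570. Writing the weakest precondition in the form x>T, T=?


Formula: wp(x:=E, P) = P[E/x] (substitute E for x in postcondition)
Step 1: Postcondition: x>570
Step 2: Substitute x+456 for x: x+456>570
Step 3: Solve for x: x > 570-456 = 114

114


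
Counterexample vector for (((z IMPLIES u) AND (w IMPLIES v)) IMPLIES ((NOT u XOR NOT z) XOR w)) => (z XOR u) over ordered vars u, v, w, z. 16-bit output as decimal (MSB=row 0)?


F1 = (((z IMPLIES u) AND (w IMPLIES v)) IMPLIES ((NOT u XOR NOT z) XOR w))
F2 = (z XOR u)
Counterexample to F1=>F2 is where F1=1 and F2=0.
Evaluate each row (bits = u,v,w,z, MSB first):
  row 0 [0000]: F1=0 F2=0 -> F1&~F2 -> 0
  row 1 [0001]: F1=1 F2=1 -> F1&~F2 -> 0
  row 2 [0010]: F1=1 F2=0 -> F1&~F2 -> 1
  row 3 [0011]: F1=1 F2=1 -> F1&~F2 -> 0
  row 4 [0100]: F1=0 F2=0 -> F1&~F2 -> 0
  row 5 [0101]: F1=1 F2=1 -> F1&~F2 -> 0
  row 6 [0110]: F1=1 F2=0 -> F1&~F2 -> 1
  row 7 [0111]: F1=1 F2=1 -> F1&~F2 -> 0
  row 8 [1000]: F1=1 F2=1 -> F1&~F2 -> 0
  row 9 [1001]: F1=0 F2=0 -> F1&~F2 -> 0
  row 10 [1010]: F1=1 F2=1 -> F1&~F2 -> 0
  row 11 [1011]: F1=1 F2=0 -> F1&~F2 -> 1
  row 12 [1100]: F1=1 F2=1 -> F1&~F2 -> 0
  row 13 [1101]: F1=0 F2=0 -> F1&~F2 -> 0
  row 14 [1110]: F1=0 F2=1 -> F1&~F2 -> 0
  row 15 [1111]: F1=1 F2=0 -> F1&~F2 -> 1
Full result column, 4 rows per line (u,v fixed per line; w,z runs 00..11 left to right):
  rows 0-3 [u,v=00]: 0010  = hex 2
  rows 4-7 [u,v=01]: 0010  = hex 2
  rows 8-11 [u,v=10]: 0001  = hex 1
  rows 12-15 [u,v=11]: 0001  = hex 1
Counterexample vector (row 0 .. row 15) = 0010001000010001
Output column grouped in 4s = 0010 0010 0001 0001 = 0x2211
Convert to decimal digit by digit (value = value*16 + digit):
  2 -> 2
  2*16 + 2 = 34
  34*16 + 1 = 545
  545*16 + 1 = 8721
Decimal = 8721

8721


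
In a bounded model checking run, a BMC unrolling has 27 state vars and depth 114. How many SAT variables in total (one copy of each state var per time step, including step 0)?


BMC unrolls to depth k, creating one copy of each state var for steps 0..k.
Step count = 114 + 1 = 115 (steps 0 through 114)
Vars per step = 27
Total = 27 * 115 = 3105

3105


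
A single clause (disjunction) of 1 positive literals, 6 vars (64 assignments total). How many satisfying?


Step 1: Total=2^6=64
Step 2: Unsat when all 1 false: 2^5=32
Step 3: Sat=64-32=32

32


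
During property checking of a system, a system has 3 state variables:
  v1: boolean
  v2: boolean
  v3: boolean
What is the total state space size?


State space = product of domain sizes of all variables.
Domain sizes:
  v1 (boolean): 2
  v2 (boolean): 2
  v3 (boolean): 2
Product = 2 * 2 * 2 = 8

8


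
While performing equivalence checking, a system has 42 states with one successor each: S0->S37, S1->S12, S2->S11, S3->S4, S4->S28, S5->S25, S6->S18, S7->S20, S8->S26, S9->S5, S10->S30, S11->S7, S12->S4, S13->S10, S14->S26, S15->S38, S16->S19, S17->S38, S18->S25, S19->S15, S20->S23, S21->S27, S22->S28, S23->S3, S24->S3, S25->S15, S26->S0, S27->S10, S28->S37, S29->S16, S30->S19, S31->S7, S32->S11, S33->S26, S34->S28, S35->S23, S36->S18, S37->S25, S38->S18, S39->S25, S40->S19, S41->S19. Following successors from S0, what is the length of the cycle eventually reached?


Trace from S0 until a state repeats:
  S0 -> S37 -> S25 -> S15 -> S38 -> S18 -> S25
S25 first seen at step 2, revisited at step 6.
Cycle length = 6 - 2 = 4

4


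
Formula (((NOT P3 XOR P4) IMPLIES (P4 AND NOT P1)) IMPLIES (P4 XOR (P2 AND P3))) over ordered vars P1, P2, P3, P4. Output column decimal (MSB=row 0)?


Formula: (((NOT P3 XOR P4) IMPLIES (P4 AND NOT P1)) IMPLIES (P4 XOR (P2 AND P3))) over P1, P2, P3, P4 (16 rows)
Evaluate each row (bits = P1,P2,P3,P4, MSB first):
  row 0 [0000]: (((NOT 0 XOR 0) IMPLIES (0 AND NOT 0)) IMPLIES (0 XOR (0 AND 0))) -> 1
  row 1 [0001]: (((NOT 0 XOR 1) IMPLIES (1 AND NOT 0)) IMPLIES (1 XOR (0 AND 0))) -> 1
  row 2 [0010]: (((NOT 1 XOR 0) IMPLIES (0 AND NOT 0)) IMPLIES (0 XOR (0 AND 1))) -> 0
  row 3 [0011]: (((NOT 1 XOR 1) IMPLIES (1 AND NOT 0)) IMPLIES (1 XOR (0 AND 1))) -> 1
  row 4 [0100]: (((NOT 0 XOR 0) IMPLIES (0 AND NOT 0)) IMPLIES (0 XOR (1 AND 0))) -> 1
  row 5 [0101]: (((NOT 0 XOR 1) IMPLIES (1 AND NOT 0)) IMPLIES (1 XOR (1 AND 0))) -> 1
  row 6 [0110]: (((NOT 1 XOR 0) IMPLIES (0 AND NOT 0)) IMPLIES (0 XOR (1 AND 1))) -> 1
  row 7 [0111]: (((NOT 1 XOR 1) IMPLIES (1 AND NOT 0)) IMPLIES (1 XOR (1 AND 1))) -> 0
  row 8 [1000]: (((NOT 0 XOR 0) IMPLIES (0 AND NOT 1)) IMPLIES (0 XOR (0 AND 0))) -> 1
  row 9 [1001]: (((NOT 0 XOR 1) IMPLIES (1 AND NOT 1)) IMPLIES (1 XOR (0 AND 0))) -> 1
  row 10 [1010]: (((NOT 1 XOR 0) IMPLIES (0 AND NOT 1)) IMPLIES (0 XOR (0 AND 1))) -> 0
  row 11 [1011]: (((NOT 1 XOR 1) IMPLIES (1 AND NOT 1)) IMPLIES (1 XOR (0 AND 1))) -> 1
  row 12 [1100]: (((NOT 0 XOR 0) IMPLIES (0 AND NOT 1)) IMPLIES (0 XOR (1 AND 0))) -> 1
  row 13 [1101]: (((NOT 0 XOR 1) IMPLIES (1 AND NOT 1)) IMPLIES (1 XOR (1 AND 0))) -> 1
  row 14 [1110]: (((NOT 1 XOR 0) IMPLIES (0 AND NOT 1)) IMPLIES (0 XOR (1 AND 1))) -> 1
  row 15 [1111]: (((NOT 1 XOR 1) IMPLIES (1 AND NOT 1)) IMPLIES (1 XOR (1 AND 1))) -> 1
Full result column, 4 rows per line (P1,P2 fixed per line; P3,P4 runs 00..11 left to right):
  rows 0-3 [P1,P2=00]: 1101  = hex D
  rows 4-7 [P1,P2=01]: 1110  = hex E
  rows 8-11 [P1,P2=10]: 1101  = hex D
  rows 12-15 [P1,P2=11]: 1111  = hex F
Output column (row 0 .. row 15) = 1101111011011111
Output column grouped in 4s = 1101 1110 1101 1111 = 0xDEDF
Convert to decimal digit by digit (value = value*16 + digit):
  D -> 13
  13*16 + 14 (E) = 222
  222*16 + 13 (D) = 3565
  3565*16 + 15 (F) = 57055
Decimal = 57055

57055
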